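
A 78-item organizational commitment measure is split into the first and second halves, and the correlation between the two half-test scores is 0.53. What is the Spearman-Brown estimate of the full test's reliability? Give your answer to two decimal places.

Each half is half the length of the full test, so the full test is n = 2 times a half.
r_full = 2r_hh / (1 + r_hh) = 2 × 0.53 / (1 + 0.53)
       = 1.0600 / 1.5300 = 0.6928

0.69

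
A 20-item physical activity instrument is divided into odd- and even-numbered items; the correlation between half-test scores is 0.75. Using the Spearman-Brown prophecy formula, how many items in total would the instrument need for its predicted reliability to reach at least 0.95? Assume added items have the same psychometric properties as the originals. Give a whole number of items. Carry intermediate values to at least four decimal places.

64

Corrected full-test reliability: r_full = 2 × 0.75 / (1 + 0.75) ≈ 0.8571
n = r_tgt(1 − r_full) / [r_full(1 − r_tgt)] = 0.95 × 0.1429 / (0.8571 × 0.05) ≈ 3.1678
Items = 3.1678 × 20 ≈ 63.36 → 64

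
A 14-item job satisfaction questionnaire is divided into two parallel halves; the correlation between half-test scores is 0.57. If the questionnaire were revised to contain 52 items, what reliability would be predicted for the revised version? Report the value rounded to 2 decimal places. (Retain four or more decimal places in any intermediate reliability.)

First correct the split-half correlation to full-test reliability: r_full = 2 × 0.57 / (1 + 0.57) ≈ 0.7261
Then adjust to 52 items: n = 52/14 = 3.7143
r_new = n·r_full / (1 + (n − 1)·r_full) = 2.6970 / 2.9709 ≈ 0.9078

0.91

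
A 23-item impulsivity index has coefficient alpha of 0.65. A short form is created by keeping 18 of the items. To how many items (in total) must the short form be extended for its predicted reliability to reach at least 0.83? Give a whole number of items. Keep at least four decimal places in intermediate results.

First, r for the 18-item form: n = 18/23 = 0.7826, so r_18 = 0.7826·0.65/(1 + (0.7826 − 1)·0.65) = 0.5924
Then solve for n' with r_old = 0.5924, r_target = 0.83: n' = 0.83(1 − 0.5924)/[0.5924(1 − 0.83)] = 3.3593
Total items = 3.3593 × 18 = 60.47, rounded up to 61.

61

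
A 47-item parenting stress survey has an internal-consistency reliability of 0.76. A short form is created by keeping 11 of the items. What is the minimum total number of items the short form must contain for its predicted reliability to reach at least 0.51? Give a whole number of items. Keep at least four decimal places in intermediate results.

First, r for the 11-item form: n = 11/47 = 0.2340, so r_11 = 0.2340·0.76/(1 + (0.2340 − 1)·0.76) = 0.4256
Then solve for n' with r_old = 0.4256, r_target = 0.51: n' = 0.51(1 − 0.4256)/[0.4256(1 − 0.51)] = 1.4047
Items = 1.4047 × 11 ≈ 15.45 → 16

16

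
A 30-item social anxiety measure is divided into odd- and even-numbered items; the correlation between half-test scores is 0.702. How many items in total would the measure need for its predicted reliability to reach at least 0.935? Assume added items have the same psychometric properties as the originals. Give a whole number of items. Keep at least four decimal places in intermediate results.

Corrected full-test reliability: r_full = 2 × 0.702 / (1 + 0.702) ≈ 0.8249
n = r_tgt(1 − r_full) / [r_full(1 − r_tgt)] = 0.935 × 0.1751 / (0.8249 × 0.065) ≈ 3.0534
Items = 3.0534 × 30 ≈ 91.60 → 92

92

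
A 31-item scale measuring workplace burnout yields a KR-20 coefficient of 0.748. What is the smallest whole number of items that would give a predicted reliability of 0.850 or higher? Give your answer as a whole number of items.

n = [0.850 × 0.252] / [0.748 × 0.150]
n = 0.214200 / 0.112200 ≈ 1.9091
So the test needs 1.9091 × 31 ≈ 59.18 items; rounding up, 60.

60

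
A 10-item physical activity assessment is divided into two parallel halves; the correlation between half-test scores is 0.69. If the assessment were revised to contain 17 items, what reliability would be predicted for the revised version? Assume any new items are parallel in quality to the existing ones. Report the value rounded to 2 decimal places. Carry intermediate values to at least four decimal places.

0.88

Full-test reliability from the split-half r: r_full = 2(0.69)/(1 + 0.69) = 0.8166
Length factor from 10 to 17 items: n = 17/10 = 1.7000
r_new = n·r_full / (1 + (n − 1)·r_full) = 1.3882 / 1.5716 ≈ 0.8833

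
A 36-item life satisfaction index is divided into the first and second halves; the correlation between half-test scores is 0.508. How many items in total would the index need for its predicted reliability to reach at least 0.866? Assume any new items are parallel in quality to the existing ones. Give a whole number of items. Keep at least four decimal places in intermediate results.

113

Corrected full-test reliability: r_full = 2 × 0.508 / (1 + 0.508) ≈ 0.6737
Solve Spearman-Brown for n: n = 0.866(1 − 0.6737) / [0.6737(1 − 0.866)] = 3.1301
Required items = 3.1301 × 36 = 112.68, so 113 items.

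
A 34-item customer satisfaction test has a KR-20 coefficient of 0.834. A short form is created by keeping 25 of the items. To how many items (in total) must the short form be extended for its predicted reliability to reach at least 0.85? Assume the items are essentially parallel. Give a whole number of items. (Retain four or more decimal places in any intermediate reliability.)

Short-form reliability: n = 25/34 = 0.7353; r_25 = n·r/(1+(n−1)r) ≈ 0.7870
Then solve for n' with r_old = 0.7870, r_target = 0.85: n' = 0.85(1 − 0.7870)/[0.7870(1 − 0.85)] = 1.5337
Items = 1.5337 × 25 ≈ 38.34 → 39

39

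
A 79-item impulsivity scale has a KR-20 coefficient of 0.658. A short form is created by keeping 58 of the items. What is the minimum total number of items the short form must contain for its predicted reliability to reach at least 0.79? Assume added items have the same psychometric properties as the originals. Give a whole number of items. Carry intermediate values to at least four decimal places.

155

First, r for the 58-item form: n = 58/79 = 0.7342, so r_58 = 0.7342·0.658/(1 + (0.7342 − 1)·0.658) = 0.5855
Then solve for n' with r_old = 0.5855, r_target = 0.79: n' = 0.79(1 − 0.5855)/[0.5855(1 − 0.79)] = 2.6632
Total items = 2.6632 × 58 = 154.47, rounded up to 155.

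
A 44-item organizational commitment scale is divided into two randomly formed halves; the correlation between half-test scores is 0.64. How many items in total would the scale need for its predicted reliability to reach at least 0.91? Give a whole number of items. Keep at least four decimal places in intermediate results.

126

Corrected full-test reliability: r_full = 2 × 0.64 / (1 + 0.64) ≈ 0.7805
n = r_tgt(1 − r_full) / [r_full(1 − r_tgt)] = 0.91 × 0.2195 / (0.7805 × 0.09) ≈ 2.8435
Items = 2.8435 × 44 ≈ 125.11 → 126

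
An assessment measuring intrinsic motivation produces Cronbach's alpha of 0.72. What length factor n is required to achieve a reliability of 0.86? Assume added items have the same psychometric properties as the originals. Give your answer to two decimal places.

n = [0.86 × 0.28] / [0.72 × 0.14]
n = 0.2408 / 0.1008 ≈ 2.3889

2.39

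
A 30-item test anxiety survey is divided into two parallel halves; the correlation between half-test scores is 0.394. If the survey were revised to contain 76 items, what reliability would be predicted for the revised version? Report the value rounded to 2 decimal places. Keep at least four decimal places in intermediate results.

Full-test reliability from the split-half r: r_full = 2(0.394)/(1 + 0.394) = 0.5653
Length factor from 30 to 76 items: n = 76/30 = 2.5333
r_new = n·r_full / (1 + (n − 1)·r_full) = 1.4321 / 1.8668 ≈ 0.7671

0.77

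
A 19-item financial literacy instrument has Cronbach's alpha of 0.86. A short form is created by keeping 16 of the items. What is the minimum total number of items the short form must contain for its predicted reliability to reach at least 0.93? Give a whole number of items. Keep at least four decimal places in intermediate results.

Short-form reliability: n = 16/19 = 0.8421; r_16 = n·r/(1+(n−1)r) ≈ 0.8380
Length factor from the short form to reach 0.93: n' = 0.93(1 − 0.8380) / [0.8380(1 − 0.93)] ≈ 2.5684
Items = 2.5684 × 16 ≈ 41.09 → 42

42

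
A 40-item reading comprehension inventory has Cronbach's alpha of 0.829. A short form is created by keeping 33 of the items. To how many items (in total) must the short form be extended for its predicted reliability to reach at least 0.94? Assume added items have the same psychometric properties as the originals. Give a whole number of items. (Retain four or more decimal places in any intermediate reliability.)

130

Short-form reliability: n = 33/40 = 0.8250; r_33 = n·r/(1+(n−1)r) ≈ 0.8000
Length factor from the short form to reach 0.94: n' = 0.94(1 − 0.8000) / [0.8000(1 − 0.94)] ≈ 3.9167
Items = 3.9167 × 33 ≈ 129.25 → 130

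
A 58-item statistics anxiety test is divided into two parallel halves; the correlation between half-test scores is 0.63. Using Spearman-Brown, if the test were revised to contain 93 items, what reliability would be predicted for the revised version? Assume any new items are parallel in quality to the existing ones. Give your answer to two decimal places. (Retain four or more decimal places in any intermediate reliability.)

0.85

First correct the split-half correlation to full-test reliability: r_full = 2 × 0.63 / (1 + 0.63) ≈ 0.7730
Length factor from 58 to 93 items: n = 93/58 = 1.6034
r_new = n·r_full / (1 + (n − 1)·r_full) = 1.2394 / 1.4664 ≈ 0.8452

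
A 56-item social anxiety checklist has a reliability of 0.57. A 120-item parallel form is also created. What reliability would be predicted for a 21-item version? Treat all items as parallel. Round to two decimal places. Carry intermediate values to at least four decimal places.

0.33

The 120-item form is not needed; work directly from the 56-item form with n = 21/56 = 0.3750.
r_{21} = n·r / (1 + (n − 1)·r) = 0.2137 / 0.6438 ≈ 0.3319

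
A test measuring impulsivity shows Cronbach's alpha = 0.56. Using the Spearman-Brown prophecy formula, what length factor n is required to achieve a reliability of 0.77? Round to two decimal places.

2.63

Spearman-Brown solved for the length factor n:
n = r_target (1 − r_old) / [ r_old (1 − r_target) ]
n = 0.77 × (1 − 0.56) / [ 0.56 × (1 − 0.77) ]
  = 0.3388 / 0.1288 = 2.6304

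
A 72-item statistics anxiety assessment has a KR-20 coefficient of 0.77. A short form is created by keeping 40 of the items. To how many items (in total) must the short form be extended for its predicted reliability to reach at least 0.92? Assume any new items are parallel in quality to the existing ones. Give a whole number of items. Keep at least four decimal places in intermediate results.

Short-form reliability: n = 40/72 = 0.5556; r_40 = n·r/(1+(n−1)r) ≈ 0.6504
Length factor from the short form to reach 0.92: n' = 0.92(1 − 0.6504) / [0.6504(1 − 0.92)] ≈ 6.1814
Total items = 6.1814 × 40 = 247.26, rounded up to 248.

248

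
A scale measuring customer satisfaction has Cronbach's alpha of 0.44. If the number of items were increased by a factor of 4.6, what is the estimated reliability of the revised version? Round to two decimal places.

Spearman-Brown: r_new = n·r / (1 + (n − 1)·r)
r_new = 4.6·0.44 / [1 + (4.6 − 1)·0.44]
     = 2.0240 / 2.5840 = 0.7833

0.78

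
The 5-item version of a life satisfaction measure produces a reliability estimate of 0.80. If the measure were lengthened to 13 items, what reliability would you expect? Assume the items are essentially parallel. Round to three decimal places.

0.912

The new length is 13/5 = 2.6 times the old.
r_new = 2.6·0.80 / [1 + (2.6 − 1)·0.80]
     = 2.0800 / 2.2800 = 0.9123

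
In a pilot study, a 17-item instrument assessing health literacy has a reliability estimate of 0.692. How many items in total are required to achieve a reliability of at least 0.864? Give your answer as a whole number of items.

49

Rearranging the Spearman-Brown formula for n,
n = r_target (1 − r_old) / [ r_old (1 − r_target) ]
n = 0.864(1 − 0.692) / [0.692(1 − 0.864)]
  = 0.266112 / 0.094112 = 2.8276
2.8276 × 17 = 48.07 → 49 items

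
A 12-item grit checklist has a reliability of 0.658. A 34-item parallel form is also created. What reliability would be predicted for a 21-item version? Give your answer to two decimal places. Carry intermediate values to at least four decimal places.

0.77

Only the ratio of lengths matters: n = 21/12 = 1.7500
r_{21} = n·r / (1 + (n − 1)·r) = 1.1515 / 1.4935 ≈ 0.7710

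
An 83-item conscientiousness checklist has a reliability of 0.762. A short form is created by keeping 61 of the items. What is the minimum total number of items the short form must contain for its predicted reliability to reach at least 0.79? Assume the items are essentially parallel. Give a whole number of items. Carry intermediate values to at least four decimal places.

Short-form reliability: n = 61/83 = 0.7349; r_61 = n·r/(1+(n−1)r) ≈ 0.7018
Length factor from the short form to reach 0.79: n' = 0.79(1 − 0.7018) / [0.7018(1 − 0.79)] ≈ 1.5985
Items = 1.5985 × 61 ≈ 97.51 → 98

98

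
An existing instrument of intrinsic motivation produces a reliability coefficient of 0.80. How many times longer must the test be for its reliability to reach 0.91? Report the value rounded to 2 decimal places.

Rearranging the Spearman-Brown formula for n,
n = r_target (1 − r_old) / [ r_old (1 − r_target) ]
n = 0.91(1 − 0.80) / [0.80(1 − 0.91)]
n = 0.1820 / 0.0720 ≈ 2.5278

2.53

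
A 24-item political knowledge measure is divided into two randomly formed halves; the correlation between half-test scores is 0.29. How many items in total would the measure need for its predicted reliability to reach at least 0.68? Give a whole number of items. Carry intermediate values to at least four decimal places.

r_full = 2(0.29)/(1 + 0.29) = 0.4496
n = r_tgt(1 − r_full) / [r_full(1 − r_tgt)] = 0.68 × 0.5504 / (0.4496 × 0.32) ≈ 2.6014
Required items = 2.6014 × 24 = 62.43, so 63 items.

63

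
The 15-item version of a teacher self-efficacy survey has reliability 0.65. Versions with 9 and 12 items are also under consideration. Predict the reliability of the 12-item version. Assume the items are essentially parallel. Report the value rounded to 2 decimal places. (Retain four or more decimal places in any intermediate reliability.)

The 9-item form is not needed; work directly from the 15-item form with n = 12/15 = 0.8000.
r_{12} = n·r / (1 + (n − 1)·r) = 0.5200 / 0.8700 ≈ 0.5977

0.60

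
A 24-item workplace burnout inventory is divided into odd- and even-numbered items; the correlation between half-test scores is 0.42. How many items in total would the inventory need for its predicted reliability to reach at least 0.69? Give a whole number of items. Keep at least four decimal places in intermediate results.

r_full = 2(0.42)/(1 + 0.42) = 0.5915
n = r_tgt(1 − r_full) / [r_full(1 − r_tgt)] = 0.69 × 0.4085 / (0.5915 × 0.31) ≈ 1.5372
Items = 1.5372 × 24 ≈ 36.89 → 37

37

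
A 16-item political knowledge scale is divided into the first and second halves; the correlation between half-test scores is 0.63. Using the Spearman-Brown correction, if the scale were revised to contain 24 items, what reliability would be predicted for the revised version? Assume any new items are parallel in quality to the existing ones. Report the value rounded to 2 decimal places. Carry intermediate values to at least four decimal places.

First correct the split-half correlation to full-test reliability: r_full = 2 × 0.63 / (1 + 0.63) ≈ 0.7730
Then adjust to 24 items: n = 24/16 = 1.5000
r_new = n·r_full / (1 + (n − 1)·r_full) = 1.1595 / 1.3865 ≈ 0.8363

0.84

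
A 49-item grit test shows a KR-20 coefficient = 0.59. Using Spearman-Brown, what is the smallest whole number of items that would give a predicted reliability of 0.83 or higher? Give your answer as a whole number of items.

167

n = 0.83 × (1 − 0.59) / [ 0.59 × (1 − 0.83) ]
n = 0.3403 / 0.1003 ≈ 3.3928
So the test needs 3.3928 × 49 ≈ 166.25 items; rounding up, 167.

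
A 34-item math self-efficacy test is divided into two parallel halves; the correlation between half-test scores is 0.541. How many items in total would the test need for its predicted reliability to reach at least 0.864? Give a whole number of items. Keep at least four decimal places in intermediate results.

Corrected full-test reliability: r_full = 2 × 0.541 / (1 + 0.541) ≈ 0.7021
Solve Spearman-Brown for n: n = 0.864(1 − 0.7021) / [0.7021(1 − 0.864)] = 2.6955
Items = 2.6955 × 34 ≈ 91.65 → 92

92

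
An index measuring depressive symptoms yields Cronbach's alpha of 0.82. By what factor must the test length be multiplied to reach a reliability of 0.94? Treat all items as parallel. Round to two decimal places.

3.44

Spearman-Brown solved for the length factor n:
n = r*(1 − r) / [ r (1 − r*) ]
n = [0.94 × 0.18] / [0.82 × 0.06]
n = 0.1692 / 0.0492 ≈ 3.4390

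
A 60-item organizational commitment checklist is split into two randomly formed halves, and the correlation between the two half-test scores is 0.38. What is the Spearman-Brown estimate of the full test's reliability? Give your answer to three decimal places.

Each half is half the length of the full test, so the full test is n = 2 times a half.
r_full = 2(0.38) / (1 + 0.38)
       = 0.7600 / 1.3800 = 0.5507

0.551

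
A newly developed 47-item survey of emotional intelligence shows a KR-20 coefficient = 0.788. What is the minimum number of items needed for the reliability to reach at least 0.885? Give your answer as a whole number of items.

Spearman-Brown solved for the length factor n:
n = r*(1 − r) / [ r (1 − r*) ]
n = [0.885 × 0.212] / [0.788 × 0.115]
n = 0.187620 / 0.090620 ≈ 2.0704
Items needed = n × 47 = 2.0704 × 47 ≈ 97.31 → round up to 98

98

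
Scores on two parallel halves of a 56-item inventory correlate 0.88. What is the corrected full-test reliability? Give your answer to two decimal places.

Each half is half the length of the full test, so the full test is n = 2 times a half.
r_full = 2r_hh / (1 + r_hh) = 2 × 0.88 / (1 + 0.88)
r_full = 1.7600 / 1.8800 ≈ 0.9362

0.94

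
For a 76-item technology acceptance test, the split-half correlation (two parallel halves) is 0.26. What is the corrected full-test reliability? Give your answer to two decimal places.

The full test is twice the length of either half (n = 2).
r_full = 2(0.26) / (1 + 0.26)
r_full = 0.5200 / 1.2600 ≈ 0.4127

0.41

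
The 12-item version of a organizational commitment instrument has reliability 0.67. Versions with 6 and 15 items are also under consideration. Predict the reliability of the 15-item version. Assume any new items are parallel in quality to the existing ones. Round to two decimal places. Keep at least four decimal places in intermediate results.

Only the ratio of lengths matters: n = 15/12 = 1.2500
r_{15} = n·r / (1 + (n − 1)·r) = 0.8375 / 1.1675 ≈ 0.7173

0.72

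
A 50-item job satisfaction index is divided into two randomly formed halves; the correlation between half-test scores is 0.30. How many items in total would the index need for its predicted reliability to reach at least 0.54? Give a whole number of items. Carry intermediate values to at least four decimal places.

r_full = 2(0.30)/(1 + 0.30) = 0.4615
n = r_tgt(1 − r_full) / [r_full(1 − r_tgt)] = 0.54 × 0.5385 / (0.4615 × 0.46) ≈ 1.3698
Items = 1.3698 × 50 ≈ 68.49 → 69

69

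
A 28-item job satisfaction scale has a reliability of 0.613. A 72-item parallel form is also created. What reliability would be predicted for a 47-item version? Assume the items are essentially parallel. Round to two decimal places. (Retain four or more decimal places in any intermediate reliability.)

The 72-item form is not needed; work directly from the 28-item form with n = 47/28 = 1.6786.
r_{47} = n·r / (1 + (n − 1)·r) = 1.0290 / 1.4160 ≈ 0.7267

0.73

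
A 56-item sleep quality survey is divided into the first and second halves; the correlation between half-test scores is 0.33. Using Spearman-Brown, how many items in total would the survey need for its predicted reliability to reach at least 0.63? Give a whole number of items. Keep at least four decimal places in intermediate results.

Corrected full-test reliability: r_full = 2 × 0.33 / (1 + 0.33) ≈ 0.4962
Solve Spearman-Brown for n: n = 0.63(1 − 0.4962) / [0.4962(1 − 0.63)] = 1.7288
Items = 1.7288 × 56 ≈ 96.81 → 97

97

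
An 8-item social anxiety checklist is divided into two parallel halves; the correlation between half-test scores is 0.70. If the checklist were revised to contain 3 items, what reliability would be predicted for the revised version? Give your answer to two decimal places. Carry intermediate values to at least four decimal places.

Full-test reliability from the split-half r: r_full = 2(0.70)/(1 + 0.70) = 0.8235
Length factor from 8 to 3 items: n = 3/8 = 0.3750
r_new = n·r_full / (1 + (n − 1)·r_full) = 0.3088 / 0.4853 ≈ 0.6363

0.64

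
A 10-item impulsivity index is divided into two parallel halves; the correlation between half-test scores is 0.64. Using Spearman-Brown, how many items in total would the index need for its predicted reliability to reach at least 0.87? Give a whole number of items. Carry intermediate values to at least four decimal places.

Corrected full-test reliability: r_full = 2 × 0.64 / (1 + 0.64) ≈ 0.7805
Solve Spearman-Brown for n: n = 0.87(1 − 0.7805) / [0.7805(1 − 0.87)] = 1.8821
Required items = 1.8821 × 10 = 18.82, so 19 items.

19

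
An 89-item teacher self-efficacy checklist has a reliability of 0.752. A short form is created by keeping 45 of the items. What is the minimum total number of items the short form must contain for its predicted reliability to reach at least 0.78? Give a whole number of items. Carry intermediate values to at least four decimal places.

105

Short-form reliability: n = 45/89 = 0.5056; r_45 = n·r/(1+(n−1)r) ≈ 0.6052
Length factor from the short form to reach 0.78: n' = 0.78(1 − 0.6052) / [0.6052(1 − 0.78)] ≈ 2.3129
Items = 2.3129 × 45 ≈ 104.08 → 105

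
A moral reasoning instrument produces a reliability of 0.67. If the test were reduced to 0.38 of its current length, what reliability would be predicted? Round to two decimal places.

0.44

By Spearman-Brown, r_new = n r / (1 + (n − 1) r).
r_new = (0.38 × 0.67) / (1 + (0.38 − 1) × 0.67)
r_new = 0.2546 / 0.5846 ≈ 0.4355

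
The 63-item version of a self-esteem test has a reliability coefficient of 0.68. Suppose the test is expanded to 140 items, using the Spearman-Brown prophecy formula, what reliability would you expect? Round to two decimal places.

0.83

The new length is 140/63 = 2.2222 times the old.
r_new = (2.2222 × 0.68) / (1 + (2.2222 − 1) × 0.68)
r_new = 1.5111 / 1.8311 ≈ 0.8252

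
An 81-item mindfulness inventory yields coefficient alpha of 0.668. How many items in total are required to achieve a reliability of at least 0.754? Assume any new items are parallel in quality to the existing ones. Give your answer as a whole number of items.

124

n = 0.754 × (1 − 0.668) / [ 0.668 × (1 − 0.754) ]
  = 0.250328 / 0.164328 = 1.5233
1.5233 × 81 = 123.39 → 124 items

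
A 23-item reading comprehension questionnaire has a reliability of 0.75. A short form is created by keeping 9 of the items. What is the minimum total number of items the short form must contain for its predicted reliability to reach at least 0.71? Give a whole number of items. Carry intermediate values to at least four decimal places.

Short-form reliability: n = 9/23 = 0.3913; r_9 = n·r/(1+(n−1)r) ≈ 0.5400
Length factor from the short form to reach 0.71: n' = 0.71(1 − 0.5400) / [0.5400(1 − 0.71)] ≈ 2.0856
Items = 2.0856 × 9 ≈ 18.77 → 19

19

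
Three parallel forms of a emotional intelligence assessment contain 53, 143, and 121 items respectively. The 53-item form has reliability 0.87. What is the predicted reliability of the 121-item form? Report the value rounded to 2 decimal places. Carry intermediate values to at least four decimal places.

0.94

The 143-item form is not needed; work directly from the 53-item form with n = 121/53 = 2.2830.
r_{121} = n·r / (1 + (n − 1)·r) = 1.9862 / 2.1162 ≈ 0.9386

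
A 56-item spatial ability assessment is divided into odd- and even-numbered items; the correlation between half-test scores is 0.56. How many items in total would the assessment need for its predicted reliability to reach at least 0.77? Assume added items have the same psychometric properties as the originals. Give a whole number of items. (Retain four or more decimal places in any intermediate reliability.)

r_full = 2(0.56)/(1 + 0.56) = 0.7179
Solve Spearman-Brown for n: n = 0.77(1 − 0.7179) / [0.7179(1 − 0.77)] = 1.3155
Items = 1.3155 × 56 ≈ 73.67 → 74

74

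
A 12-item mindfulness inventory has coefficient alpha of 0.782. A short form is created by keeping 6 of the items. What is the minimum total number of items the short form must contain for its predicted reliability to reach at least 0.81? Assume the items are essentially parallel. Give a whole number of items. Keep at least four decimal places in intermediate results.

Short-form reliability: n = 6/12 = 0.5000; r_6 = n·r/(1+(n−1)r) ≈ 0.6420
Length factor from the short form to reach 0.81: n' = 0.81(1 − 0.6420) / [0.6420(1 − 0.81)] ≈ 2.3773
Total items = 2.3773 × 6 = 14.26, rounded up to 15.

15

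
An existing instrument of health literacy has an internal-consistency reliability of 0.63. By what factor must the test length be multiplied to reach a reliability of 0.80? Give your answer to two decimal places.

Spearman-Brown solved for the length factor n:
n = r*(1 − r) / [ r (1 − r*) ]
n = [0.80 × 0.37] / [0.63 × 0.20]
  = 0.2960 / 0.1260 = 2.3492

2.35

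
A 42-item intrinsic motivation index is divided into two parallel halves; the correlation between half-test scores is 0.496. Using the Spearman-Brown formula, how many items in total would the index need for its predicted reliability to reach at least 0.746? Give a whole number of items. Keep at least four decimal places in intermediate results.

63

r_full = 2(0.496)/(1 + 0.496) = 0.6631
n = r_tgt(1 − r_full) / [r_full(1 − r_tgt)] = 0.746 × 0.3369 / (0.6631 × 0.254) ≈ 1.4922
Items = 1.4922 × 42 ≈ 62.67 → 63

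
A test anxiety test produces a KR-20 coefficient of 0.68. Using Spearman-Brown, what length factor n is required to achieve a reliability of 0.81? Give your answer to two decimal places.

n = [0.81 × 0.32] / [0.68 × 0.19]
  = 0.2592 / 0.1292 = 2.0062

2.01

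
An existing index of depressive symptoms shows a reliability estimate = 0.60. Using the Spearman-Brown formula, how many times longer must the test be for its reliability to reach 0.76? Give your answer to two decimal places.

Invert Spearman-Brown to solve for n:
n = r_target (1 − r_old) / [ r_old (1 − r_target) ]
n = [0.76 × 0.40] / [0.60 × 0.24]
  = 0.3040 / 0.1440 = 2.1111

2.11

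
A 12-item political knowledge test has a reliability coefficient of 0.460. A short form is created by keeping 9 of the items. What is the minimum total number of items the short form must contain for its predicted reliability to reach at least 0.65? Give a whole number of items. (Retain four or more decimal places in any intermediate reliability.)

27

Short-form reliability: n = 9/12 = 0.7500; r_9 = n·r/(1+(n−1)r) ≈ 0.3898
Length factor from the short form to reach 0.65: n' = 0.65(1 − 0.3898) / [0.3898(1 − 0.65)] ≈ 2.9072
Items = 2.9072 × 9 ≈ 26.16 → 27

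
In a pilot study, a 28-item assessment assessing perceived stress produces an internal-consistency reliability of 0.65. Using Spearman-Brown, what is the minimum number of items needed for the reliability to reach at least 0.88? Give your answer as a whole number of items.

111

n = 0.88 × (1 − 0.65) / [ 0.65 × (1 − 0.88) ]
  = 0.3080 / 0.0780 = 3.9487
3.9487 × 28 = 110.56 → 111 items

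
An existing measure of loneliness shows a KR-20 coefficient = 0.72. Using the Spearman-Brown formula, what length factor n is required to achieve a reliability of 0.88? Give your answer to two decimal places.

2.85

Invert Spearman-Brown to solve for n:
n = r*(1 − r) / [ r (1 − r*) ]
n = 0.88 × (1 − 0.72) / [ 0.72 × (1 − 0.88) ]
n = 0.2464 / 0.0864 ≈ 2.8519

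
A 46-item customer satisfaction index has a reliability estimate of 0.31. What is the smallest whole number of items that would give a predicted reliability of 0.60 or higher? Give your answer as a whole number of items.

n = 0.60(1 − 0.31) / [0.31(1 − 0.60)]
n = 0.4140 / 0.1240 ≈ 3.3387
3.3387 × 46 = 153.58 → 154 items

154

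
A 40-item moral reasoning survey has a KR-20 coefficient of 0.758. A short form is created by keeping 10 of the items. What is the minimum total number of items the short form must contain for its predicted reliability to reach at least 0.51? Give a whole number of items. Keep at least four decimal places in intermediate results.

14

First, r for the 10-item form: n = 10/40 = 0.2500, so r_10 = 0.2500·0.758/(1 + (0.2500 − 1)·0.758) = 0.4392
Then solve for n' with r_old = 0.4392, r_target = 0.51: n' = 0.51(1 − 0.4392)/[0.4392(1 − 0.51)] = 1.3290
Items = 1.3290 × 10 ≈ 13.29 → 14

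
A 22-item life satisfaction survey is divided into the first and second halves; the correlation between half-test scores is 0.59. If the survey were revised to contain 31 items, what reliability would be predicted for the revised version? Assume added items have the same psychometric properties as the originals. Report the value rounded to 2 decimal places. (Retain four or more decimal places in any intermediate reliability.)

Spearman-Brown correction (n = 2): r_full = 2·0.59/(1 + 0.59) = 0.7421
Then adjust to 31 items: n = 31/22 = 1.4091
r_new = n·r_full / (1 + (n − 1)·r_full) = 1.0457 / 1.3036 ≈ 0.8022

0.80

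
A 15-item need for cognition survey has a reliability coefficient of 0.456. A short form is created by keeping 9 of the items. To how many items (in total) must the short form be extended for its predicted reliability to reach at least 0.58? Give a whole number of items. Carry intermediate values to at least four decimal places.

Short-form reliability: n = 9/15 = 0.6000; r_9 = n·r/(1+(n−1)r) ≈ 0.3346
Then solve for n' with r_old = 0.3346, r_target = 0.58: n' = 0.58(1 − 0.3346)/[0.3346(1 − 0.58)] = 2.7462
Total items = 2.7462 × 9 = 24.72, rounded up to 25.

25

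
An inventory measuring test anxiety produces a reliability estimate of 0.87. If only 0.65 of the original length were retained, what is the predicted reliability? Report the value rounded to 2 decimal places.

0.81

By Spearman-Brown, r_new = n r / (1 + (n − 1) r).
r_new = (0.65 × 0.87) / (1 + (0.65 − 1) × 0.87)
     = 0.5655 / 0.6955 = 0.8131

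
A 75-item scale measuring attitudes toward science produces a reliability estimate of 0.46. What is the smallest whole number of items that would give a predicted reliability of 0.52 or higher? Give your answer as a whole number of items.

96

n = 0.52 × (1 − 0.46) / [ 0.46 × (1 − 0.52) ]
n = 0.2808 / 0.2208 ≈ 1.2717
1.2717 × 75 = 95.38 → 96 items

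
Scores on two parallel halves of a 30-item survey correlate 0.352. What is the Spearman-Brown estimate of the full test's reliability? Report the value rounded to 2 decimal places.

0.52

The full test is twice the length of either half (n = 2).
r_full = 2(0.352) / (1 + 0.352)
       = 0.7040 / 1.3520 = 0.5207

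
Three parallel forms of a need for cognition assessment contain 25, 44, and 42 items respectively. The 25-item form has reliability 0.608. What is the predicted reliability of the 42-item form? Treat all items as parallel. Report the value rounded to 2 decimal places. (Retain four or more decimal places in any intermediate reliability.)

0.72

The 44-item form is not needed; work directly from the 25-item form with n = 42/25 = 1.6800.
r_{42} = n·r / (1 + (n − 1)·r) = 1.0214 / 1.4134 ≈ 0.7227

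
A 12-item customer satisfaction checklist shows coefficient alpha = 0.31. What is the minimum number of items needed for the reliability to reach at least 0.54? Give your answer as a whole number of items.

Invert Spearman-Brown to solve for n:
n = r_target (1 − r_old) / [ r_old (1 − r_target) ]
n = 0.54(1 − 0.31) / [0.31(1 − 0.54)]
n = 0.3726 / 0.1426 ≈ 2.6129
So the test needs 2.6129 × 12 ≈ 31.35 items; rounding up, 32.

32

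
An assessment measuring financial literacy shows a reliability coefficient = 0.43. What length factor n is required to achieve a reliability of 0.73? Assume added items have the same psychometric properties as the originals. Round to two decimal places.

3.58

n = 0.73 × (1 − 0.43) / [ 0.43 × (1 − 0.73) ]
  = 0.4161 / 0.1161 = 3.5840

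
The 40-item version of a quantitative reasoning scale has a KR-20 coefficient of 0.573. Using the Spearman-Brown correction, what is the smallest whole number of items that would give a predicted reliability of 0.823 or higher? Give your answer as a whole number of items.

n = 0.823 × (1 − 0.573) / [ 0.573 × (1 − 0.823) ]
n = 0.351421 / 0.101421 ≈ 3.4650
3.4650 × 40 = 138.60 → 139 items

139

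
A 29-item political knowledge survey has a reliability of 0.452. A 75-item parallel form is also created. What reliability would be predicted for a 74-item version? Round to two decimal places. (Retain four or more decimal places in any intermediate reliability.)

0.68

Only the ratio of lengths matters: n = 74/29 = 2.5517
r_{74} = n·r / (1 + (n − 1)·r) = 1.1534 / 1.7014 ≈ 0.6779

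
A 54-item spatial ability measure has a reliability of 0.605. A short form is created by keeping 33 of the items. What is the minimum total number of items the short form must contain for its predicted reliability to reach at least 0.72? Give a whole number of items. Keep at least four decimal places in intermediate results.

Short-form reliability: n = 33/54 = 0.6111; r_33 = n·r/(1+(n−1)r) ≈ 0.4835
Length factor from the short form to reach 0.72: n' = 0.72(1 − 0.4835) / [0.4835(1 − 0.72)] ≈ 2.7469
Items = 2.7469 × 33 ≈ 90.65 → 91

91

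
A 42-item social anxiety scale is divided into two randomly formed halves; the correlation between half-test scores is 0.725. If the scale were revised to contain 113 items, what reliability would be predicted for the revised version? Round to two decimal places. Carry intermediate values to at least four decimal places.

Spearman-Brown correction (n = 2): r_full = 2·0.725/(1 + 0.725) = 0.8406
Length factor from 42 to 113 items: n = 113/42 = 2.6905
r_new = n·r_full / (1 + (n − 1)·r_full) = 2.2616 / 2.4210 ≈ 0.9342

0.93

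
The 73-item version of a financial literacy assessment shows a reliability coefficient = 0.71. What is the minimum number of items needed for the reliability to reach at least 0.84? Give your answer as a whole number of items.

Invert Spearman-Brown to solve for n:
n = r*(1 − r) / [ r (1 − r*) ]
n = [0.84 × 0.29] / [0.71 × 0.16]
n = 0.2436 / 0.1136 ≈ 2.1444
Items needed = n × 73 = 2.1444 × 73 ≈ 156.54 → round up to 157

157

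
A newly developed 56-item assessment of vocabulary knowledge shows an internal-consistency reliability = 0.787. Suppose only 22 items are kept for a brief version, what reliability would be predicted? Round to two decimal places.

n = 22/56 = 0.3929
r_new = (0.3929 × 0.787) / (1 + (0.3929 − 1) × 0.787)
r_new = 0.3092 / 0.5222 ≈ 0.5921

0.59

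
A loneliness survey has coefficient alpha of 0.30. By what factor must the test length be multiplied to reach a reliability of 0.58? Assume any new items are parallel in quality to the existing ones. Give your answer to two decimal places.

3.22

n = 0.58 × (1 − 0.30) / [ 0.30 × (1 − 0.58) ]
  = 0.4060 / 0.1260 = 3.2222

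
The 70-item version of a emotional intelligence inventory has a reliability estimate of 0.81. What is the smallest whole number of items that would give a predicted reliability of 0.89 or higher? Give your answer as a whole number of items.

133

n = [0.89 × 0.19] / [0.81 × 0.11]
  = 0.1691 / 0.0891 = 1.8979
Items needed = n × 70 = 1.8979 × 70 ≈ 132.85 → round up to 133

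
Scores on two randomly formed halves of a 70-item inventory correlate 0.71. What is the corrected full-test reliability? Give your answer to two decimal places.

Each half is half the length of the full test, so the full test is n = 2 times a half.
r_full = 2(0.71) / (1 + 0.71)
r_full = 1.4200 / 1.7100 ≈ 0.8304

0.83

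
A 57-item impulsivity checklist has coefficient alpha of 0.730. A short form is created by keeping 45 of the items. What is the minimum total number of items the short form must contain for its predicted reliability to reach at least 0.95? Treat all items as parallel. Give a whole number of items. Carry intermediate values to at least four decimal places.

401

Short-form reliability: n = 45/57 = 0.7895; r_45 = n·r/(1+(n−1)r) ≈ 0.6810
Length factor from the short form to reach 0.95: n' = 0.95(1 − 0.6810) / [0.6810(1 − 0.95)] ≈ 8.9001
Total items = 8.9001 × 45 = 400.50, rounded up to 401.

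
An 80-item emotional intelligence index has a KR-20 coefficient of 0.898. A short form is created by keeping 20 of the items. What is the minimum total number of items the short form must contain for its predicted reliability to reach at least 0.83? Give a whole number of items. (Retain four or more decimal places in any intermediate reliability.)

45

First, r for the 20-item form: n = 20/80 = 0.2500, so r_20 = 0.2500·0.898/(1 + (0.2500 − 1)·0.898) = 0.6876
Then solve for n' with r_old = 0.6876, r_target = 0.83: n' = 0.83(1 − 0.6876)/[0.6876(1 − 0.83)] = 2.2182
Items = 2.2182 × 20 ≈ 44.36 → 45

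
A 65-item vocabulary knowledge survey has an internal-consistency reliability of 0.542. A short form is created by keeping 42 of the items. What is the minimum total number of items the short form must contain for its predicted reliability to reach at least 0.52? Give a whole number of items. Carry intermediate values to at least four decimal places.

60

Short-form reliability: n = 42/65 = 0.6462; r_42 = n·r/(1+(n−1)r) ≈ 0.4333
Length factor from the short form to reach 0.52: n' = 0.52(1 − 0.4333) / [0.4333(1 − 0.52)] ≈ 1.4169
Total items = 1.4169 × 42 = 59.51, rounded up to 60.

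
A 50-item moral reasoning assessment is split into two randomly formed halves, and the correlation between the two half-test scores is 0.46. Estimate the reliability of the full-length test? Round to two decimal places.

0.63

r_full = 2r_hh / (1 + r_hh) = 2 × 0.46 / (1 + 0.46)
       = 0.9200 / 1.4600 = 0.6301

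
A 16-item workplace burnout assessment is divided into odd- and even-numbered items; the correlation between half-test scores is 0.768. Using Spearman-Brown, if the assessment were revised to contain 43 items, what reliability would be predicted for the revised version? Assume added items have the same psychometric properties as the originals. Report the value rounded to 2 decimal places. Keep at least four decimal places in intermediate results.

First correct the split-half correlation to full-test reliability: r_full = 2 × 0.768 / (1 + 0.768) ≈ 0.8688
Then adjust to 43 items: n = 43/16 = 2.6875
r_new = n·r_full / (1 + (n − 1)·r_full) = 2.3349 / 2.4661 ≈ 0.9468

0.95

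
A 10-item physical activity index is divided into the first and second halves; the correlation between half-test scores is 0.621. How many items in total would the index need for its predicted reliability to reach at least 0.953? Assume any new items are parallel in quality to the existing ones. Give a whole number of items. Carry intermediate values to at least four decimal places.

r_full = 2(0.621)/(1 + 0.621) = 0.7662
n = r_tgt(1 − r_full) / [r_full(1 − r_tgt)] = 0.953 × 0.2338 / (0.7662 × 0.047) ≈ 6.1872
Items = 6.1872 × 10 ≈ 61.87 → 62

62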